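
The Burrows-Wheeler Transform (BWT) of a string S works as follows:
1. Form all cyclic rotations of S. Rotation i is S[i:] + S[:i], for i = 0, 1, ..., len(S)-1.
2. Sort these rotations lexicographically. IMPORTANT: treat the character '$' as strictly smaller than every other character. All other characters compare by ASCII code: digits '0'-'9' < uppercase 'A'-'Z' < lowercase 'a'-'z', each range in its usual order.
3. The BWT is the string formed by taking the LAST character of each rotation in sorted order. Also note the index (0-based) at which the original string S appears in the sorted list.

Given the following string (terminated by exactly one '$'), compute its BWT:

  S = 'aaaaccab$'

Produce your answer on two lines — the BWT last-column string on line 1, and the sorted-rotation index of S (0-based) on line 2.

Answer: b$aacaaca
1

Derivation:
All 9 rotations (rotation i = S[i:]+S[:i]):
  rot[0] = aaaaccab$
  rot[1] = aaaccab$a
  rot[2] = aaccab$aa
  rot[3] = accab$aaa
  rot[4] = ccab$aaaa
  rot[5] = cab$aaaac
  rot[6] = ab$aaaacc
  rot[7] = b$aaaacca
  rot[8] = $aaaaccab
Sorted (with $ < everything):
  sorted[0] = $aaaaccab  (last char: 'b')
  sorted[1] = aaaaccab$  (last char: '$')
  sorted[2] = aaaccab$a  (last char: 'a')
  sorted[3] = aaccab$aa  (last char: 'a')
  sorted[4] = ab$aaaacc  (last char: 'c')
  sorted[5] = accab$aaa  (last char: 'a')
  sorted[6] = b$aaaacca  (last char: 'a')
  sorted[7] = cab$aaaac  (last char: 'c')
  sorted[8] = ccab$aaaa  (last char: 'a')
Last column: b$aacaaca
Original string S is at sorted index 1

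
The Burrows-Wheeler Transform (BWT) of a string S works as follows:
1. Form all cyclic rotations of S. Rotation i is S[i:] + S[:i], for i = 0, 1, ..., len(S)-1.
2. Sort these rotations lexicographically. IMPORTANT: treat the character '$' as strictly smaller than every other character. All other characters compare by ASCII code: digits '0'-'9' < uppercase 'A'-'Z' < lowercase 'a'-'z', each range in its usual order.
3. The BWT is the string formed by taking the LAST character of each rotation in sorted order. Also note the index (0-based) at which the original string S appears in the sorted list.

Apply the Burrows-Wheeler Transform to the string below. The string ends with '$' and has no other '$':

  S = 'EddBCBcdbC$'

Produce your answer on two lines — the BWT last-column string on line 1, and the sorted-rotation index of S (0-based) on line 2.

Answer: CdCbB$dBdcE
5

Derivation:
All 11 rotations (rotation i = S[i:]+S[:i]):
  rot[0] = EddBCBcdbC$
  rot[1] = ddBCBcdbC$E
  rot[2] = dBCBcdbC$Ed
  rot[3] = BCBcdbC$Edd
  rot[4] = CBcdbC$EddB
  rot[5] = BcdbC$EddBC
  rot[6] = cdbC$EddBCB
  rot[7] = dbC$EddBCBc
  rot[8] = bC$EddBCBcd
  rot[9] = C$EddBCBcdb
  rot[10] = $EddBCBcdbC
Sorted (with $ < everything):
  sorted[0] = $EddBCBcdbC  (last char: 'C')
  sorted[1] = BCBcdbC$Edd  (last char: 'd')
  sorted[2] = BcdbC$EddBC  (last char: 'C')
  sorted[3] = C$EddBCBcdb  (last char: 'b')
  sorted[4] = CBcdbC$EddB  (last char: 'B')
  sorted[5] = EddBCBcdbC$  (last char: '$')
  sorted[6] = bC$EddBCBcd  (last char: 'd')
  sorted[7] = cdbC$EddBCB  (last char: 'B')
  sorted[8] = dBCBcdbC$Ed  (last char: 'd')
  sorted[9] = dbC$EddBCBc  (last char: 'c')
  sorted[10] = ddBCBcdbC$E  (last char: 'E')
Last column: CdCbB$dBdcE
Original string S is at sorted index 5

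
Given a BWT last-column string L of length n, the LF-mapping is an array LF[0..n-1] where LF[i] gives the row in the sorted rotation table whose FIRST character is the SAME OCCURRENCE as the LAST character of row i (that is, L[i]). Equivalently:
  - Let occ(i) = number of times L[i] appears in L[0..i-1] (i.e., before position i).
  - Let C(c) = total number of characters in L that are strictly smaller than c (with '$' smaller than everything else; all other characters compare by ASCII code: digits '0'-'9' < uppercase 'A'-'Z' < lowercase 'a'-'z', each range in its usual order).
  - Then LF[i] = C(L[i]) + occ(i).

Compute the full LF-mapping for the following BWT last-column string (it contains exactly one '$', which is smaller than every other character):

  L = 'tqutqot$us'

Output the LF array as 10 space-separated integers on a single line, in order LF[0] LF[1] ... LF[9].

Char counts: '$':1, 'o':1, 'q':2, 's':1, 't':3, 'u':2
C (first-col start): C('$')=0, C('o')=1, C('q')=2, C('s')=4, C('t')=5, C('u')=8
L[0]='t': occ=0, LF[0]=C('t')+0=5+0=5
L[1]='q': occ=0, LF[1]=C('q')+0=2+0=2
L[2]='u': occ=0, LF[2]=C('u')+0=8+0=8
L[3]='t': occ=1, LF[3]=C('t')+1=5+1=6
L[4]='q': occ=1, LF[4]=C('q')+1=2+1=3
L[5]='o': occ=0, LF[5]=C('o')+0=1+0=1
L[6]='t': occ=2, LF[6]=C('t')+2=5+2=7
L[7]='$': occ=0, LF[7]=C('$')+0=0+0=0
L[8]='u': occ=1, LF[8]=C('u')+1=8+1=9
L[9]='s': occ=0, LF[9]=C('s')+0=4+0=4

Answer: 5 2 8 6 3 1 7 0 9 4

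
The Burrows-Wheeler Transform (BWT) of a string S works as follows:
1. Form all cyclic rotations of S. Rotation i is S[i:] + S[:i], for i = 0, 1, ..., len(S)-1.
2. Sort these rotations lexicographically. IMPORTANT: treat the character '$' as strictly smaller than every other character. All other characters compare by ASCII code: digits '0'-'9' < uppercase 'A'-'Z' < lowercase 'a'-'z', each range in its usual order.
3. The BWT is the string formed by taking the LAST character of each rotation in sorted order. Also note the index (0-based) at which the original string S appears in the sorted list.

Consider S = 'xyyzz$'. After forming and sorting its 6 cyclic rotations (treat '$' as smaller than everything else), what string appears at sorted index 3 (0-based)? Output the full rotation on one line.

All 6 rotations (rotation i = S[i:]+S[:i]):
  rot[0] = xyyzz$
  rot[1] = yyzz$x
  rot[2] = yzz$xy
  rot[3] = zz$xyy
  rot[4] = z$xyyz
  rot[5] = $xyyzz
Sorted (with $ < everything):
  sorted[0] = $xyyzz
  sorted[1] = xyyzz$
  sorted[2] = yyzz$x
  sorted[3] = yzz$xy
  sorted[4] = z$xyyz
  sorted[5] = zz$xyy
sorted[3] = yzz$xy

Answer: yzz$xy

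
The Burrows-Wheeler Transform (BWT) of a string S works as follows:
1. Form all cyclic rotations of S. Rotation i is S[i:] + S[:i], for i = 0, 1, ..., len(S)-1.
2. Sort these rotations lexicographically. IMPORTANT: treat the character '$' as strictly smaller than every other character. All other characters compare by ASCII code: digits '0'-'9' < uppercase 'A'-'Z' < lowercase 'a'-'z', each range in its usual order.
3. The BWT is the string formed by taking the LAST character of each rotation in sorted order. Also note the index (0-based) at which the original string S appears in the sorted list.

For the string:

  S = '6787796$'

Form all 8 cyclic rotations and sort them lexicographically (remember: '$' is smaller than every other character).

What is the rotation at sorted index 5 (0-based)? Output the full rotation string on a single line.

All 8 rotations (rotation i = S[i:]+S[:i]):
  rot[0] = 6787796$
  rot[1] = 787796$6
  rot[2] = 87796$67
  rot[3] = 7796$678
  rot[4] = 796$6787
  rot[5] = 96$67877
  rot[6] = 6$678779
  rot[7] = $6787796
Sorted (with $ < everything):
  sorted[0] = $6787796
  sorted[1] = 6$678779
  sorted[2] = 6787796$
  sorted[3] = 7796$678
  sorted[4] = 787796$6
  sorted[5] = 796$6787
  sorted[6] = 87796$67
  sorted[7] = 96$67877
sorted[5] = 796$6787

Answer: 796$6787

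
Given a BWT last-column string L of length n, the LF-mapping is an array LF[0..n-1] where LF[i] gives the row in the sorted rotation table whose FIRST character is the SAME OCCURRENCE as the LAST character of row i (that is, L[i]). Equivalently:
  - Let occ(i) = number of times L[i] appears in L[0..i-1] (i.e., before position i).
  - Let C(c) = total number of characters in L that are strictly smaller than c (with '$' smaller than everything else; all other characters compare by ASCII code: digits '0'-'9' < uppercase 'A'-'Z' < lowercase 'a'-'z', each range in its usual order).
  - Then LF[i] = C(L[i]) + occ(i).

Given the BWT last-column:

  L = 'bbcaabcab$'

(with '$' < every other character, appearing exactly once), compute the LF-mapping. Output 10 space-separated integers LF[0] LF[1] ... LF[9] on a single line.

Char counts: '$':1, 'a':3, 'b':4, 'c':2
C (first-col start): C('$')=0, C('a')=1, C('b')=4, C('c')=8
L[0]='b': occ=0, LF[0]=C('b')+0=4+0=4
L[1]='b': occ=1, LF[1]=C('b')+1=4+1=5
L[2]='c': occ=0, LF[2]=C('c')+0=8+0=8
L[3]='a': occ=0, LF[3]=C('a')+0=1+0=1
L[4]='a': occ=1, LF[4]=C('a')+1=1+1=2
L[5]='b': occ=2, LF[5]=C('b')+2=4+2=6
L[6]='c': occ=1, LF[6]=C('c')+1=8+1=9
L[7]='a': occ=2, LF[7]=C('a')+2=1+2=3
L[8]='b': occ=3, LF[8]=C('b')+3=4+3=7
L[9]='$': occ=0, LF[9]=C('$')+0=0+0=0

Answer: 4 5 8 1 2 6 9 3 7 0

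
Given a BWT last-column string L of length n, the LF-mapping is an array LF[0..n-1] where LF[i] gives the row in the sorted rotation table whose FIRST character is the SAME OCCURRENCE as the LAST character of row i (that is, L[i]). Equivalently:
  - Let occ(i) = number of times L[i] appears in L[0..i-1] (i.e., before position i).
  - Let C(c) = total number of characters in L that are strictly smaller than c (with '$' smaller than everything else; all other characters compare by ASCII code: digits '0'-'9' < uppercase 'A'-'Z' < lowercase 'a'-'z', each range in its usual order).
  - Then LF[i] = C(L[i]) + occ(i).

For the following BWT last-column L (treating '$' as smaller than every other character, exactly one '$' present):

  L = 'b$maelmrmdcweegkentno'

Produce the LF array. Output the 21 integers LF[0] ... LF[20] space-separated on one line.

Answer: 2 0 12 1 5 11 13 18 14 4 3 20 6 7 9 10 8 15 19 16 17

Derivation:
Char counts: '$':1, 'a':1, 'b':1, 'c':1, 'd':1, 'e':4, 'g':1, 'k':1, 'l':1, 'm':3, 'n':2, 'o':1, 'r':1, 't':1, 'w':1
C (first-col start): C('$')=0, C('a')=1, C('b')=2, C('c')=3, C('d')=4, C('e')=5, C('g')=9, C('k')=10, C('l')=11, C('m')=12, C('n')=15, C('o')=17, C('r')=18, C('t')=19, C('w')=20
L[0]='b': occ=0, LF[0]=C('b')+0=2+0=2
L[1]='$': occ=0, LF[1]=C('$')+0=0+0=0
L[2]='m': occ=0, LF[2]=C('m')+0=12+0=12
L[3]='a': occ=0, LF[3]=C('a')+0=1+0=1
L[4]='e': occ=0, LF[4]=C('e')+0=5+0=5
L[5]='l': occ=0, LF[5]=C('l')+0=11+0=11
L[6]='m': occ=1, LF[6]=C('m')+1=12+1=13
L[7]='r': occ=0, LF[7]=C('r')+0=18+0=18
L[8]='m': occ=2, LF[8]=C('m')+2=12+2=14
L[9]='d': occ=0, LF[9]=C('d')+0=4+0=4
L[10]='c': occ=0, LF[10]=C('c')+0=3+0=3
L[11]='w': occ=0, LF[11]=C('w')+0=20+0=20
L[12]='e': occ=1, LF[12]=C('e')+1=5+1=6
L[13]='e': occ=2, LF[13]=C('e')+2=5+2=7
L[14]='g': occ=0, LF[14]=C('g')+0=9+0=9
L[15]='k': occ=0, LF[15]=C('k')+0=10+0=10
L[16]='e': occ=3, LF[16]=C('e')+3=5+3=8
L[17]='n': occ=0, LF[17]=C('n')+0=15+0=15
L[18]='t': occ=0, LF[18]=C('t')+0=19+0=19
L[19]='n': occ=1, LF[19]=C('n')+1=15+1=16
L[20]='o': occ=0, LF[20]=C('o')+0=17+0=17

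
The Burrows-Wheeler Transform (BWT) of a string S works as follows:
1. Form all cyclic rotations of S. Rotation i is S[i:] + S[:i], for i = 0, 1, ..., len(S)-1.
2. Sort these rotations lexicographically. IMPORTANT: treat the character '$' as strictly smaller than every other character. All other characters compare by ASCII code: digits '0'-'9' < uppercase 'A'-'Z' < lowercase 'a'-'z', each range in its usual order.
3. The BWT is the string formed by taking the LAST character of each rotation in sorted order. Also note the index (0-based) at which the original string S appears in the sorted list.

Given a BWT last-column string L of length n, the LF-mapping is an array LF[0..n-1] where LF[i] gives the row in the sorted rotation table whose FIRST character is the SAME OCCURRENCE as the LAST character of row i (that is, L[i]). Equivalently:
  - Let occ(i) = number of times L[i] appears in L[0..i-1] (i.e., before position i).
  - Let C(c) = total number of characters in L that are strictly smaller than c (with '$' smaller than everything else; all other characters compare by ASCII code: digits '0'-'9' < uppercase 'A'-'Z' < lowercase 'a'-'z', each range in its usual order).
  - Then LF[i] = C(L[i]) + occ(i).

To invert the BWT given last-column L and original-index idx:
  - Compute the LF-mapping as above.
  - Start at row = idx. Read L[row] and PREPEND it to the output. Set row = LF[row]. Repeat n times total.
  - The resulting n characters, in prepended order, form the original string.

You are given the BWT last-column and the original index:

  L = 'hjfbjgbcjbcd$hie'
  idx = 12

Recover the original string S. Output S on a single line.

Answer: ijcejfbdhjbbgch$

Derivation:
LF mapping: 10 13 8 1 14 9 2 4 15 3 5 6 0 11 12 7
Walk LF starting at row 12, prepending L[row]:
  step 1: row=12, L[12]='$', prepend. Next row=LF[12]=0
  step 2: row=0, L[0]='h', prepend. Next row=LF[0]=10
  step 3: row=10, L[10]='c', prepend. Next row=LF[10]=5
  step 4: row=5, L[5]='g', prepend. Next row=LF[5]=9
  step 5: row=9, L[9]='b', prepend. Next row=LF[9]=3
  step 6: row=3, L[3]='b', prepend. Next row=LF[3]=1
  step 7: row=1, L[1]='j', prepend. Next row=LF[1]=13
  step 8: row=13, L[13]='h', prepend. Next row=LF[13]=11
  step 9: row=11, L[11]='d', prepend. Next row=LF[11]=6
  step 10: row=6, L[6]='b', prepend. Next row=LF[6]=2
  step 11: row=2, L[2]='f', prepend. Next row=LF[2]=8
  step 12: row=8, L[8]='j', prepend. Next row=LF[8]=15
  step 13: row=15, L[15]='e', prepend. Next row=LF[15]=7
  step 14: row=7, L[7]='c', prepend. Next row=LF[7]=4
  step 15: row=4, L[4]='j', prepend. Next row=LF[4]=14
  step 16: row=14, L[14]='i', prepend. Next row=LF[14]=12
Reversed output: ijcejfbdhjbbgch$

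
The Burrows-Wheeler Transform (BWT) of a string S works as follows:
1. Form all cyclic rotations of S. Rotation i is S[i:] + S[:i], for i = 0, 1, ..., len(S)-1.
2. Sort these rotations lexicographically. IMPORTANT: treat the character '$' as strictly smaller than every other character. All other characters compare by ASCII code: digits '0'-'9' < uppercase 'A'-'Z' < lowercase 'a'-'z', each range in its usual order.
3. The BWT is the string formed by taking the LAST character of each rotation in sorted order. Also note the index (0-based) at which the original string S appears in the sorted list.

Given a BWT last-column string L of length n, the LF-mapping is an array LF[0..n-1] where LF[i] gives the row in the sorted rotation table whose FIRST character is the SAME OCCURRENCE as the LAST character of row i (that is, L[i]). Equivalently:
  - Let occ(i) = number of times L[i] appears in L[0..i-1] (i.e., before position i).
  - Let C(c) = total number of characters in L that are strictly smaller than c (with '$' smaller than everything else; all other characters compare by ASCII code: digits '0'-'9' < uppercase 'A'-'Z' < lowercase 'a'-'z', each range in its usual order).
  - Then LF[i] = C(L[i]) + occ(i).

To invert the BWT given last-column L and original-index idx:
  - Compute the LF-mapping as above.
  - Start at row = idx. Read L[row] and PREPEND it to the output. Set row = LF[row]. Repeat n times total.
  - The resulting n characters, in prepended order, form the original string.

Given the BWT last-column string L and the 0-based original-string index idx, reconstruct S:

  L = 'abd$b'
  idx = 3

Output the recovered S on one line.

LF mapping: 1 2 4 0 3
Walk LF starting at row 3, prepending L[row]:
  step 1: row=3, L[3]='$', prepend. Next row=LF[3]=0
  step 2: row=0, L[0]='a', prepend. Next row=LF[0]=1
  step 3: row=1, L[1]='b', prepend. Next row=LF[1]=2
  step 4: row=2, L[2]='d', prepend. Next row=LF[2]=4
  step 5: row=4, L[4]='b', prepend. Next row=LF[4]=3
Reversed output: bdba$

Answer: bdba$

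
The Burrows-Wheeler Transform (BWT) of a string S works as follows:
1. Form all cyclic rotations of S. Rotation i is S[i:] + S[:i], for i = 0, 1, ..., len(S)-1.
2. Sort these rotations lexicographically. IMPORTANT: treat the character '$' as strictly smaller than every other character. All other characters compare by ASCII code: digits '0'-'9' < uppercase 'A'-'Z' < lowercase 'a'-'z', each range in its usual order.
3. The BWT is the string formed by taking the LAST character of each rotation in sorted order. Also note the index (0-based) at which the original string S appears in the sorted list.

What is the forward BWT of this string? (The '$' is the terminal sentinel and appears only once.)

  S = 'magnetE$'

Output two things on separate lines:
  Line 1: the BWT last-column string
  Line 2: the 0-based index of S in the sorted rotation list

Answer: Etmna$ge
5

Derivation:
All 8 rotations (rotation i = S[i:]+S[:i]):
  rot[0] = magnetE$
  rot[1] = agnetE$m
  rot[2] = gnetE$ma
  rot[3] = netE$mag
  rot[4] = etE$magn
  rot[5] = tE$magne
  rot[6] = E$magnet
  rot[7] = $magnetE
Sorted (with $ < everything):
  sorted[0] = $magnetE  (last char: 'E')
  sorted[1] = E$magnet  (last char: 't')
  sorted[2] = agnetE$m  (last char: 'm')
  sorted[3] = etE$magn  (last char: 'n')
  sorted[4] = gnetE$ma  (last char: 'a')
  sorted[5] = magnetE$  (last char: '$')
  sorted[6] = netE$mag  (last char: 'g')
  sorted[7] = tE$magne  (last char: 'e')
Last column: Etmna$ge
Original string S is at sorted index 5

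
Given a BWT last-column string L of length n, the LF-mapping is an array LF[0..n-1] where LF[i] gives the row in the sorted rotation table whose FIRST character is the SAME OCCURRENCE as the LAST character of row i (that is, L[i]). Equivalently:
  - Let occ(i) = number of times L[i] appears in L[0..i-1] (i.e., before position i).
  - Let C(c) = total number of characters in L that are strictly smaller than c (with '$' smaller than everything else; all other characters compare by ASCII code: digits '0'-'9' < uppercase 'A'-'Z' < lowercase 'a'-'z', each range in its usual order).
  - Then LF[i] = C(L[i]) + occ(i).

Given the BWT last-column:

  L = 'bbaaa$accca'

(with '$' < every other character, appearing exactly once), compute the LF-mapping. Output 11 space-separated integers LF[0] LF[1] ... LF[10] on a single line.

Answer: 6 7 1 2 3 0 4 8 9 10 5

Derivation:
Char counts: '$':1, 'a':5, 'b':2, 'c':3
C (first-col start): C('$')=0, C('a')=1, C('b')=6, C('c')=8
L[0]='b': occ=0, LF[0]=C('b')+0=6+0=6
L[1]='b': occ=1, LF[1]=C('b')+1=6+1=7
L[2]='a': occ=0, LF[2]=C('a')+0=1+0=1
L[3]='a': occ=1, LF[3]=C('a')+1=1+1=2
L[4]='a': occ=2, LF[4]=C('a')+2=1+2=3
L[5]='$': occ=0, LF[5]=C('$')+0=0+0=0
L[6]='a': occ=3, LF[6]=C('a')+3=1+3=4
L[7]='c': occ=0, LF[7]=C('c')+0=8+0=8
L[8]='c': occ=1, LF[8]=C('c')+1=8+1=9
L[9]='c': occ=2, LF[9]=C('c')+2=8+2=10
L[10]='a': occ=4, LF[10]=C('a')+4=1+4=5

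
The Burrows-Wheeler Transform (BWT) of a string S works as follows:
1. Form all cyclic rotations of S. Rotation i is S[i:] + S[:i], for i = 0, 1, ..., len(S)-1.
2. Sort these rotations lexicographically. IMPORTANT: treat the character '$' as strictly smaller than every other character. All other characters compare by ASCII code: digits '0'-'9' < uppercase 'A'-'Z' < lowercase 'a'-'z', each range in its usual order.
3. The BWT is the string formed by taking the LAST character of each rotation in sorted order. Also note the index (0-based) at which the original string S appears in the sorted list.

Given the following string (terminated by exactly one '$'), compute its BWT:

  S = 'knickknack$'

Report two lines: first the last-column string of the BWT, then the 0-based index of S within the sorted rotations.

Answer: knaincck$kk
8

Derivation:
All 11 rotations (rotation i = S[i:]+S[:i]):
  rot[0] = knickknack$
  rot[1] = nickknack$k
  rot[2] = ickknack$kn
  rot[3] = ckknack$kni
  rot[4] = kknack$knic
  rot[5] = knack$knick
  rot[6] = nack$knickk
  rot[7] = ack$knickkn
  rot[8] = ck$knickkna
  rot[9] = k$knickknac
  rot[10] = $knickknack
Sorted (with $ < everything):
  sorted[0] = $knickknack  (last char: 'k')
  sorted[1] = ack$knickkn  (last char: 'n')
  sorted[2] = ck$knickkna  (last char: 'a')
  sorted[3] = ckknack$kni  (last char: 'i')
  sorted[4] = ickknack$kn  (last char: 'n')
  sorted[5] = k$knickknac  (last char: 'c')
  sorted[6] = kknack$knic  (last char: 'c')
  sorted[7] = knack$knick  (last char: 'k')
  sorted[8] = knickknack$  (last char: '$')
  sorted[9] = nack$knickk  (last char: 'k')
  sorted[10] = nickknack$k  (last char: 'k')
Last column: knaincck$kk
Original string S is at sorted index 8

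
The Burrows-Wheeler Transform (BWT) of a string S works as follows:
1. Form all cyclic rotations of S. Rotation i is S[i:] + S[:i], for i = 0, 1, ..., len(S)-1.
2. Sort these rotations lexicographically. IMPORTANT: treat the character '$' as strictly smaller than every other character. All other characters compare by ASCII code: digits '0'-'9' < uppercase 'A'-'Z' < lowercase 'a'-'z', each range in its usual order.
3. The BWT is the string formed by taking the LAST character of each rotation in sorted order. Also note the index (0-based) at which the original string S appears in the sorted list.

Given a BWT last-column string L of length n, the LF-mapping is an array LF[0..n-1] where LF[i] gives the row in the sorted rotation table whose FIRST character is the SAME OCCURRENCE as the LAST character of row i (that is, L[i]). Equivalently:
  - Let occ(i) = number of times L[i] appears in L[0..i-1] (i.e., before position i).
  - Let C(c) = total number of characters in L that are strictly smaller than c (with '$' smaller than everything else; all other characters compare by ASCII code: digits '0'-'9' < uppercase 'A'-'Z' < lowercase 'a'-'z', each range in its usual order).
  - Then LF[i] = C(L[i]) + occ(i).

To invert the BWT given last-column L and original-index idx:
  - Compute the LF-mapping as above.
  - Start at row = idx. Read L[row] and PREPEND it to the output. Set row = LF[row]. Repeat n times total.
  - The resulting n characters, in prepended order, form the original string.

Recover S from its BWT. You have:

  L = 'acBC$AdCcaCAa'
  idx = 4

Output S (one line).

Answer: CBAcaadCcACa$

Derivation:
LF mapping: 7 10 3 4 0 1 12 5 11 8 6 2 9
Walk LF starting at row 4, prepending L[row]:
  step 1: row=4, L[4]='$', prepend. Next row=LF[4]=0
  step 2: row=0, L[0]='a', prepend. Next row=LF[0]=7
  step 3: row=7, L[7]='C', prepend. Next row=LF[7]=5
  step 4: row=5, L[5]='A', prepend. Next row=LF[5]=1
  step 5: row=1, L[1]='c', prepend. Next row=LF[1]=10
  step 6: row=10, L[10]='C', prepend. Next row=LF[10]=6
  step 7: row=6, L[6]='d', prepend. Next row=LF[6]=12
  step 8: row=12, L[12]='a', prepend. Next row=LF[12]=9
  step 9: row=9, L[9]='a', prepend. Next row=LF[9]=8
  step 10: row=8, L[8]='c', prepend. Next row=LF[8]=11
  step 11: row=11, L[11]='A', prepend. Next row=LF[11]=2
  step 12: row=2, L[2]='B', prepend. Next row=LF[2]=3
  step 13: row=3, L[3]='C', prepend. Next row=LF[3]=4
Reversed output: CBAcaadCcACa$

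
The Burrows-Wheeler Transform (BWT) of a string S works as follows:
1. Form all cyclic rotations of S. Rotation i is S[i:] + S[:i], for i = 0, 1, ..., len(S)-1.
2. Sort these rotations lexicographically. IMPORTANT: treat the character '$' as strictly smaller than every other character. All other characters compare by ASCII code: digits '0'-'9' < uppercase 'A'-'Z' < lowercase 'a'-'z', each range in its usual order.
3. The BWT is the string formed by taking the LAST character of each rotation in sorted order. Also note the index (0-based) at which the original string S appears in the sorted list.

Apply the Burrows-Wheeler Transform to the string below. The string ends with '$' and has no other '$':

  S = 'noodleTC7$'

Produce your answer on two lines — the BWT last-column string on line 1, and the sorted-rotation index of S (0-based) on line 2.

All 10 rotations (rotation i = S[i:]+S[:i]):
  rot[0] = noodleTC7$
  rot[1] = oodleTC7$n
  rot[2] = odleTC7$no
  rot[3] = dleTC7$noo
  rot[4] = leTC7$nood
  rot[5] = eTC7$noodl
  rot[6] = TC7$noodle
  rot[7] = C7$noodleT
  rot[8] = 7$noodleTC
  rot[9] = $noodleTC7
Sorted (with $ < everything):
  sorted[0] = $noodleTC7  (last char: '7')
  sorted[1] = 7$noodleTC  (last char: 'C')
  sorted[2] = C7$noodleT  (last char: 'T')
  sorted[3] = TC7$noodle  (last char: 'e')
  sorted[4] = dleTC7$noo  (last char: 'o')
  sorted[5] = eTC7$noodl  (last char: 'l')
  sorted[6] = leTC7$nood  (last char: 'd')
  sorted[7] = noodleTC7$  (last char: '$')
  sorted[8] = odleTC7$no  (last char: 'o')
  sorted[9] = oodleTC7$n  (last char: 'n')
Last column: 7CTeold$on
Original string S is at sorted index 7

Answer: 7CTeold$on
7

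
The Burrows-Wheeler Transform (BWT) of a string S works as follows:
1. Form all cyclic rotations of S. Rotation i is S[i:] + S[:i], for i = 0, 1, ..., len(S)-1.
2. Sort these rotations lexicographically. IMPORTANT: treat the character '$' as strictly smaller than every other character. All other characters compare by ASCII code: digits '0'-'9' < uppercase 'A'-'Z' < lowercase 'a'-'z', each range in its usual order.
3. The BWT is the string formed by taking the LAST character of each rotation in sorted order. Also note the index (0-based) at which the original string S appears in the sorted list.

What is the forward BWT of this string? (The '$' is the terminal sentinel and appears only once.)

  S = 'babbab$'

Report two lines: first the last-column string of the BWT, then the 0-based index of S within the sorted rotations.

All 7 rotations (rotation i = S[i:]+S[:i]):
  rot[0] = babbab$
  rot[1] = abbab$b
  rot[2] = bbab$ba
  rot[3] = bab$bab
  rot[4] = ab$babb
  rot[5] = b$babba
  rot[6] = $babbab
Sorted (with $ < everything):
  sorted[0] = $babbab  (last char: 'b')
  sorted[1] = ab$babb  (last char: 'b')
  sorted[2] = abbab$b  (last char: 'b')
  sorted[3] = b$babba  (last char: 'a')
  sorted[4] = bab$bab  (last char: 'b')
  sorted[5] = babbab$  (last char: '$')
  sorted[6] = bbab$ba  (last char: 'a')
Last column: bbbab$a
Original string S is at sorted index 5

Answer: bbbab$a
5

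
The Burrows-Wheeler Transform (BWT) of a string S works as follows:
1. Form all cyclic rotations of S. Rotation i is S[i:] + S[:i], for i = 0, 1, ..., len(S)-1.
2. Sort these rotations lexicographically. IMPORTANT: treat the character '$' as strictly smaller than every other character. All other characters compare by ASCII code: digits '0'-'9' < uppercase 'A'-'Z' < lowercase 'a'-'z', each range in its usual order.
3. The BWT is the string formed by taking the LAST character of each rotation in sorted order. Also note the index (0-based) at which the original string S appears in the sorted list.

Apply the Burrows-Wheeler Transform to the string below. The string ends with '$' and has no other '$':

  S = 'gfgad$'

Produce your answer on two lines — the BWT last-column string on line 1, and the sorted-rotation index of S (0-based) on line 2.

Answer: dgagf$
5

Derivation:
All 6 rotations (rotation i = S[i:]+S[:i]):
  rot[0] = gfgad$
  rot[1] = fgad$g
  rot[2] = gad$gf
  rot[3] = ad$gfg
  rot[4] = d$gfga
  rot[5] = $gfgad
Sorted (with $ < everything):
  sorted[0] = $gfgad  (last char: 'd')
  sorted[1] = ad$gfg  (last char: 'g')
  sorted[2] = d$gfga  (last char: 'a')
  sorted[3] = fgad$g  (last char: 'g')
  sorted[4] = gad$gf  (last char: 'f')
  sorted[5] = gfgad$  (last char: '$')
Last column: dgagf$
Original string S is at sorted index 5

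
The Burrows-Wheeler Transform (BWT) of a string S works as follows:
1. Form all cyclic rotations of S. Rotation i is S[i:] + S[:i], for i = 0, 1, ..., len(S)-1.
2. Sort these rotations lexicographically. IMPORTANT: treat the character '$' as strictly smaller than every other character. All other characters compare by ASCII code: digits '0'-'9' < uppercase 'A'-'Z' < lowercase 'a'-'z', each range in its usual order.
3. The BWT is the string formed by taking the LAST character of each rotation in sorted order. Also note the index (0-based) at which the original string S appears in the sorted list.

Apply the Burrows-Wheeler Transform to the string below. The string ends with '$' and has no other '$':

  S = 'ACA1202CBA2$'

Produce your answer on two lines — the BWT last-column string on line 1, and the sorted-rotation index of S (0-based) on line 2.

All 12 rotations (rotation i = S[i:]+S[:i]):
  rot[0] = ACA1202CBA2$
  rot[1] = CA1202CBA2$A
  rot[2] = A1202CBA2$AC
  rot[3] = 1202CBA2$ACA
  rot[4] = 202CBA2$ACA1
  rot[5] = 02CBA2$ACA12
  rot[6] = 2CBA2$ACA120
  rot[7] = CBA2$ACA1202
  rot[8] = BA2$ACA1202C
  rot[9] = A2$ACA1202CB
  rot[10] = 2$ACA1202CBA
  rot[11] = $ACA1202CBA2
Sorted (with $ < everything):
  sorted[0] = $ACA1202CBA2  (last char: '2')
  sorted[1] = 02CBA2$ACA12  (last char: '2')
  sorted[2] = 1202CBA2$ACA  (last char: 'A')
  sorted[3] = 2$ACA1202CBA  (last char: 'A')
  sorted[4] = 202CBA2$ACA1  (last char: '1')
  sorted[5] = 2CBA2$ACA120  (last char: '0')
  sorted[6] = A1202CBA2$AC  (last char: 'C')
  sorted[7] = A2$ACA1202CB  (last char: 'B')
  sorted[8] = ACA1202CBA2$  (last char: '$')
  sorted[9] = BA2$ACA1202C  (last char: 'C')
  sorted[10] = CA1202CBA2$A  (last char: 'A')
  sorted[11] = CBA2$ACA1202  (last char: '2')
Last column: 22AA10CB$CA2
Original string S is at sorted index 8

Answer: 22AA10CB$CA2
8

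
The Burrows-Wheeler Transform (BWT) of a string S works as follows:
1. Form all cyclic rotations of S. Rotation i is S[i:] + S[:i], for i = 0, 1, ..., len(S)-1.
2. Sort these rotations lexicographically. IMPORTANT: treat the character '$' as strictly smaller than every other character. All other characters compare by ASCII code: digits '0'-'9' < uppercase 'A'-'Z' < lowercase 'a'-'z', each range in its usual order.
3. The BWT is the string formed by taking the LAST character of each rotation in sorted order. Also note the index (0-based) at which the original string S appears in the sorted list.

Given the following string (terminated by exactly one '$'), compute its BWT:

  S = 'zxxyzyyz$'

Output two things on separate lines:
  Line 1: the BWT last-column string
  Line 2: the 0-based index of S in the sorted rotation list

Answer: zzxzyxy$y
7

Derivation:
All 9 rotations (rotation i = S[i:]+S[:i]):
  rot[0] = zxxyzyyz$
  rot[1] = xxyzyyz$z
  rot[2] = xyzyyz$zx
  rot[3] = yzyyz$zxx
  rot[4] = zyyz$zxxy
  rot[5] = yyz$zxxyz
  rot[6] = yz$zxxyzy
  rot[7] = z$zxxyzyy
  rot[8] = $zxxyzyyz
Sorted (with $ < everything):
  sorted[0] = $zxxyzyyz  (last char: 'z')
  sorted[1] = xxyzyyz$z  (last char: 'z')
  sorted[2] = xyzyyz$zx  (last char: 'x')
  sorted[3] = yyz$zxxyz  (last char: 'z')
  sorted[4] = yz$zxxyzy  (last char: 'y')
  sorted[5] = yzyyz$zxx  (last char: 'x')
  sorted[6] = z$zxxyzyy  (last char: 'y')
  sorted[7] = zxxyzyyz$  (last char: '$')
  sorted[8] = zyyz$zxxy  (last char: 'y')
Last column: zzxzyxy$y
Original string S is at sorted index 7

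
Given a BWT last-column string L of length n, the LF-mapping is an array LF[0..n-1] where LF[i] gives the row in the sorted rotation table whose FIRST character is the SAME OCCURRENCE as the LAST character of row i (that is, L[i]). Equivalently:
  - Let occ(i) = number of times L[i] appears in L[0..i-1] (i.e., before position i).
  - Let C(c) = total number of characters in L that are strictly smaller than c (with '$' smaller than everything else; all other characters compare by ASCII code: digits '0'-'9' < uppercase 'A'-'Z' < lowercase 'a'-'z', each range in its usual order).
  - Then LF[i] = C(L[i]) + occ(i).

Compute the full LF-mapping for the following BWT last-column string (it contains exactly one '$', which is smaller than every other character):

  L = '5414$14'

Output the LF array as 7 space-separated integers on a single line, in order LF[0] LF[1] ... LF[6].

Answer: 6 3 1 4 0 2 5

Derivation:
Char counts: '$':1, '1':2, '4':3, '5':1
C (first-col start): C('$')=0, C('1')=1, C('4')=3, C('5')=6
L[0]='5': occ=0, LF[0]=C('5')+0=6+0=6
L[1]='4': occ=0, LF[1]=C('4')+0=3+0=3
L[2]='1': occ=0, LF[2]=C('1')+0=1+0=1
L[3]='4': occ=1, LF[3]=C('4')+1=3+1=4
L[4]='$': occ=0, LF[4]=C('$')+0=0+0=0
L[5]='1': occ=1, LF[5]=C('1')+1=1+1=2
L[6]='4': occ=2, LF[6]=C('4')+2=3+2=5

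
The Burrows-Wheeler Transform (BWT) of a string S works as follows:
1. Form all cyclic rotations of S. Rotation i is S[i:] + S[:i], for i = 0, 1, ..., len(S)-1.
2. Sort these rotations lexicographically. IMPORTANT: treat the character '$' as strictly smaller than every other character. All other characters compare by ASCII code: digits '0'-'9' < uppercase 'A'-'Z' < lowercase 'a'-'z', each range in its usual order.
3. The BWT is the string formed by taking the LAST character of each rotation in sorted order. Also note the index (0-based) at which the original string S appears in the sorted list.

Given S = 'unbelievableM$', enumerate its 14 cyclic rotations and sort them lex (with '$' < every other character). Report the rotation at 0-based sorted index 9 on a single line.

Answer: leM$unbelievab

Derivation:
All 14 rotations (rotation i = S[i:]+S[:i]):
  rot[0] = unbelievableM$
  rot[1] = nbelievableM$u
  rot[2] = believableM$un
  rot[3] = elievableM$unb
  rot[4] = lievableM$unbe
  rot[5] = ievableM$unbel
  rot[6] = evableM$unbeli
  rot[7] = vableM$unbelie
  rot[8] = ableM$unbeliev
  rot[9] = bleM$unbelieva
  rot[10] = leM$unbelievab
  rot[11] = eM$unbelievabl
  rot[12] = M$unbelievable
  rot[13] = $unbelievableM
Sorted (with $ < everything):
  sorted[0] = $unbelievableM
  sorted[1] = M$unbelievable
  sorted[2] = ableM$unbeliev
  sorted[3] = believableM$un
  sorted[4] = bleM$unbelieva
  sorted[5] = eM$unbelievabl
  sorted[6] = elievableM$unb
  sorted[7] = evableM$unbeli
  sorted[8] = ievableM$unbel
  sorted[9] = leM$unbelievab
  sorted[10] = lievableM$unbe
  sorted[11] = nbelievableM$u
  sorted[12] = unbelievableM$
  sorted[13] = vableM$unbelie
sorted[9] = leM$unbelievab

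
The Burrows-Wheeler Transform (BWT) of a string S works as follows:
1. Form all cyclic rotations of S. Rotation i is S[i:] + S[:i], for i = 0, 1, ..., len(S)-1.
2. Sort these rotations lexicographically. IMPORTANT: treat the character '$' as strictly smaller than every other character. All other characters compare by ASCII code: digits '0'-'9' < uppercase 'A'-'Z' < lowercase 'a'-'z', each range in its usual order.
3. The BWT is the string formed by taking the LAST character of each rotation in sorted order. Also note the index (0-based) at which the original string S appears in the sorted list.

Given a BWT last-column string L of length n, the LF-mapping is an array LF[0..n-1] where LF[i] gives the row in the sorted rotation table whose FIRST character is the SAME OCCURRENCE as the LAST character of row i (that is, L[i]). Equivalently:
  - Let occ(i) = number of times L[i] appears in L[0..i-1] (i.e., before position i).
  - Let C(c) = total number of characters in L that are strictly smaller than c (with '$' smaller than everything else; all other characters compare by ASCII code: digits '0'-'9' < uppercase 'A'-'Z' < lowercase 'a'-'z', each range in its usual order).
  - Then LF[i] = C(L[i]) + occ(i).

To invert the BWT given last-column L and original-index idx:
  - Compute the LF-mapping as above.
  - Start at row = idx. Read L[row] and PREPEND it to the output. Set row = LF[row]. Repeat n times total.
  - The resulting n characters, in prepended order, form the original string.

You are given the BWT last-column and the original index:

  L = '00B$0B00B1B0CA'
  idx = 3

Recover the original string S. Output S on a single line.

LF mapping: 1 2 9 0 3 10 4 5 11 7 12 6 13 8
Walk LF starting at row 3, prepending L[row]:
  step 1: row=3, L[3]='$', prepend. Next row=LF[3]=0
  step 2: row=0, L[0]='0', prepend. Next row=LF[0]=1
  step 3: row=1, L[1]='0', prepend. Next row=LF[1]=2
  step 4: row=2, L[2]='B', prepend. Next row=LF[2]=9
  step 5: row=9, L[9]='1', prepend. Next row=LF[9]=7
  step 6: row=7, L[7]='0', prepend. Next row=LF[7]=5
  step 7: row=5, L[5]='B', prepend. Next row=LF[5]=10
  step 8: row=10, L[10]='B', prepend. Next row=LF[10]=12
  step 9: row=12, L[12]='C', prepend. Next row=LF[12]=13
  step 10: row=13, L[13]='A', prepend. Next row=LF[13]=8
  step 11: row=8, L[8]='B', prepend. Next row=LF[8]=11
  step 12: row=11, L[11]='0', prepend. Next row=LF[11]=6
  step 13: row=6, L[6]='0', prepend. Next row=LF[6]=4
  step 14: row=4, L[4]='0', prepend. Next row=LF[4]=3
Reversed output: 000BACBB01B00$

Answer: 000BACBB01B00$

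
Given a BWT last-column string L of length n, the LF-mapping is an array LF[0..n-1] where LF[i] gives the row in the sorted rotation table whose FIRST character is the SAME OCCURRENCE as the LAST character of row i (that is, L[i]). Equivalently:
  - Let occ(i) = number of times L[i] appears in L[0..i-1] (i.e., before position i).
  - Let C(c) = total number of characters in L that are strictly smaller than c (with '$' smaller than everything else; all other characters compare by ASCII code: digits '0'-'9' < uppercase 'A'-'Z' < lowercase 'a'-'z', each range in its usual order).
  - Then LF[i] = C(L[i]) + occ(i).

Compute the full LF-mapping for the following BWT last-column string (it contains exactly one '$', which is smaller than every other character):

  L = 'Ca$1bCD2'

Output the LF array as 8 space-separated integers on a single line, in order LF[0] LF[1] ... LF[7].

Char counts: '$':1, '1':1, '2':1, 'C':2, 'D':1, 'a':1, 'b':1
C (first-col start): C('$')=0, C('1')=1, C('2')=2, C('C')=3, C('D')=5, C('a')=6, C('b')=7
L[0]='C': occ=0, LF[0]=C('C')+0=3+0=3
L[1]='a': occ=0, LF[1]=C('a')+0=6+0=6
L[2]='$': occ=0, LF[2]=C('$')+0=0+0=0
L[3]='1': occ=0, LF[3]=C('1')+0=1+0=1
L[4]='b': occ=0, LF[4]=C('b')+0=7+0=7
L[5]='C': occ=1, LF[5]=C('C')+1=3+1=4
L[6]='D': occ=0, LF[6]=C('D')+0=5+0=5
L[7]='2': occ=0, LF[7]=C('2')+0=2+0=2

Answer: 3 6 0 1 7 4 5 2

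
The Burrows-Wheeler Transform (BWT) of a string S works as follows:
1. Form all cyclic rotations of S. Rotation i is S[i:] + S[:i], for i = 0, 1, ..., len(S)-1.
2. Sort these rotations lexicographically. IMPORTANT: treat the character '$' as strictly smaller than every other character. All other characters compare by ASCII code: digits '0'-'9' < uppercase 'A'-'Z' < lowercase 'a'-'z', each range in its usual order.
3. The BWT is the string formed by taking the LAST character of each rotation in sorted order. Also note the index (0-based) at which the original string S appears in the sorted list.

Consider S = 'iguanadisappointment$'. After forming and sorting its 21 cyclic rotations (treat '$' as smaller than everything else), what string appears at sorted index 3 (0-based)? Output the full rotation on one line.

Answer: appointment$iguanadis

Derivation:
All 21 rotations (rotation i = S[i:]+S[:i]):
  rot[0] = iguanadisappointment$
  rot[1] = guanadisappointment$i
  rot[2] = uanadisappointment$ig
  rot[3] = anadisappointment$igu
  rot[4] = nadisappointment$igua
  rot[5] = adisappointment$iguan
  rot[6] = disappointment$iguana
  rot[7] = isappointment$iguanad
  rot[8] = sappointment$iguanadi
  rot[9] = appointment$iguanadis
  rot[10] = ppointment$iguanadisa
  rot[11] = pointment$iguanadisap
  rot[12] = ointment$iguanadisapp
  rot[13] = intment$iguanadisappo
  rot[14] = ntment$iguanadisappoi
  rot[15] = tment$iguanadisappoin
  rot[16] = ment$iguanadisappoint
  rot[17] = ent$iguanadisappointm
  rot[18] = nt$iguanadisappointme
  rot[19] = t$iguanadisappointmen
  rot[20] = $iguanadisappointment
Sorted (with $ < everything):
  sorted[0] = $iguanadisappointment
  sorted[1] = adisappointment$iguan
  sorted[2] = anadisappointment$igu
  sorted[3] = appointment$iguanadis
  sorted[4] = disappointment$iguana
  sorted[5] = ent$iguanadisappointm
  sorted[6] = guanadisappointment$i
  sorted[7] = iguanadisappointment$
  sorted[8] = intment$iguanadisappo
  sorted[9] = isappointment$iguanad
  sorted[10] = ment$iguanadisappoint
  sorted[11] = nadisappointment$igua
  sorted[12] = nt$iguanadisappointme
  sorted[13] = ntment$iguanadisappoi
  sorted[14] = ointment$iguanadisapp
  sorted[15] = pointment$iguanadisap
  sorted[16] = ppointment$iguanadisa
  sorted[17] = sappointment$iguanadi
  sorted[18] = t$iguanadisappointmen
  sorted[19] = tment$iguanadisappoin
  sorted[20] = uanadisappointment$ig
sorted[3] = appointment$iguanadis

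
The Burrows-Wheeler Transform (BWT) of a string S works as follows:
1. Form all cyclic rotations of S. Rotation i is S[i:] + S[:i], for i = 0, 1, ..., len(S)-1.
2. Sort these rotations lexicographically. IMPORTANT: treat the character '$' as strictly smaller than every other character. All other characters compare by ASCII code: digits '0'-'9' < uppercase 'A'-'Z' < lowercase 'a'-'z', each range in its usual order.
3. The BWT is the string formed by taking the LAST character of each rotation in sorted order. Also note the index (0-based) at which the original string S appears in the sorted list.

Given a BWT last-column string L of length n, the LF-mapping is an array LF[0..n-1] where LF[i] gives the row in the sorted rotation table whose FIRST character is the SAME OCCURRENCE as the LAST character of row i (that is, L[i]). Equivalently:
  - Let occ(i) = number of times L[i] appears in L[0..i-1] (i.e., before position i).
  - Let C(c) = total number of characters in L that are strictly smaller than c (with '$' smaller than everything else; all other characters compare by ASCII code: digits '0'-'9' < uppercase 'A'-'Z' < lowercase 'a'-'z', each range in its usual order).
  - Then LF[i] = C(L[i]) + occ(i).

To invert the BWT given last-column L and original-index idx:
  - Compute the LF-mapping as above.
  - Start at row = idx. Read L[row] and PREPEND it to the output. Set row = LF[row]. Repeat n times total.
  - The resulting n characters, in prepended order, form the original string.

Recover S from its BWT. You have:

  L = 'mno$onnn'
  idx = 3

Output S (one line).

LF mapping: 1 2 6 0 7 3 4 5
Walk LF starting at row 3, prepending L[row]:
  step 1: row=3, L[3]='$', prepend. Next row=LF[3]=0
  step 2: row=0, L[0]='m', prepend. Next row=LF[0]=1
  step 3: row=1, L[1]='n', prepend. Next row=LF[1]=2
  step 4: row=2, L[2]='o', prepend. Next row=LF[2]=6
  step 5: row=6, L[6]='n', prepend. Next row=LF[6]=4
  step 6: row=4, L[4]='o', prepend. Next row=LF[4]=7
  step 7: row=7, L[7]='n', prepend. Next row=LF[7]=5
  step 8: row=5, L[5]='n', prepend. Next row=LF[5]=3
Reversed output: nnononm$

Answer: nnononm$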